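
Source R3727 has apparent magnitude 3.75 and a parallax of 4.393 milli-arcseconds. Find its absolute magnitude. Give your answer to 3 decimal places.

d = 1/p = 1/0.004393″ = 227.63 pc.
m − M = 5 log₁₀(227.63) − 5 = 11.7861 − 5 = 6.7861.
M = m − (m − M) = 3.75 − 6.7861 = -3.036.

M = -3.036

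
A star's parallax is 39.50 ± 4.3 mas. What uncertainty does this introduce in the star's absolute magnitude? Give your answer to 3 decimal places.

σ_M = 0.236 mag

M = m − 5 log₁₀ d + 5 = m + 5 log₁₀ p + 5, so ∂M/∂p = 5/(p ln 10).
σ_M = (5/ln 10) · (σ_p/p) = 2.1715 × 4.3/39.50 = 2.1715 × 0.10886 = 0.23639.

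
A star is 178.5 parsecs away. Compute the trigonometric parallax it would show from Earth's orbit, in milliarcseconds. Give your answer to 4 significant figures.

5.602 mas

p = 1/d = 1/178.5 = 0.0056022 arcsec.
= 0.0056022 × 1000 = 5.6022 mas.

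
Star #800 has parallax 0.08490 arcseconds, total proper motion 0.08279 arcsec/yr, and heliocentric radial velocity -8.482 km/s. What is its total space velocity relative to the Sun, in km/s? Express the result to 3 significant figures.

9.66 km/s

d = 1/p = 1/0.08490″ = 11.779 pc.
v_t = 4.740 μ d = 4.740 × 0.08279 × 11.779 = 4.6224 km/s.
v = √(v_r² + v_t²) = √((-8.482)² + 4.6224²) = √93.3109 = 9.6598 km/s.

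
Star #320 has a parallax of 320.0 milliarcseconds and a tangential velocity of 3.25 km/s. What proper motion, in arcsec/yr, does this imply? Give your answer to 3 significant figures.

d = 1/p = 1/0.3200″ = 3.125 pc.
μ = v_t / (4.74 d) = 3.25 / (4.74 × 3.125) = 3.25 / 14.813 = 0.2194 ″/yr.

0.219 arcsec/yr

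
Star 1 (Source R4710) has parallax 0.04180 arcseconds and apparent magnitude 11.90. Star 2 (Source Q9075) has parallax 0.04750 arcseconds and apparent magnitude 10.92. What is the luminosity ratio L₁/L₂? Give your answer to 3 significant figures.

L₁/L₂ = 0.524

d₁ = 1/p₁ = 1/0.04180″ = 23.923 pc; d₂ = 1/p₂ = 1/0.04750″ = 21.053 pc.
M₁ = m₁ − 5 log₁₀ d₁ + 5 = 11.90 − 6.8941 + 5 = 10.0059.
M₂ = 10.92 − 6.6166 + 5 = 9.3034.
L₁/L₂ = 10^(0.4(M₂ − M₁)) = 10^(0.4 × (-0.7025)) = 10^(-0.28100) = 0.5236.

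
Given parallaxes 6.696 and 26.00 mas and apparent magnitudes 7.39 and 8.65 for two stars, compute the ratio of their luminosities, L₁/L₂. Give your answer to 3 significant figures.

d₁ = 1/p₁ = 1/0.006696″ = 149.34 pc; d₂ = 1/p₂ = 1/0.02600″ = 38.462 pc.
M₁ = m₁ − 5 log₁₀ d₁ + 5 = 7.39 − 10.8709 + 5 = 1.5191.
M₂ = 8.65 − 7.9252 + 5 = 5.7248.
L₁/L₂ = 10^(0.4(M₂ − M₁)) = 10^(0.4 × 4.2057) = 10^1.68228 = 48.115.

L₁/L₂ = 48.1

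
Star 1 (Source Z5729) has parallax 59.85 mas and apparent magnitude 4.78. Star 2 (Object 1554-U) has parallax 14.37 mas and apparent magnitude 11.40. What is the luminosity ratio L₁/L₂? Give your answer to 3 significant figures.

d₁ = 1/p₁ = 1/0.05985″ = 16.708 pc; d₂ = 1/p₂ = 1/0.01437″ = 69.589 pc.
M₁ = m₁ − 5 log₁₀ d₁ + 5 = 4.78 − 6.1146 + 5 = 3.6654.
M₂ = 11.40 − 9.2127 + 5 = 7.1873.
L₁/L₂ = 10^(0.4(M₂ − M₁)) = 10^(0.4 × 3.5219) = 10^1.40876 = 25.631.

L₁/L₂ = 25.6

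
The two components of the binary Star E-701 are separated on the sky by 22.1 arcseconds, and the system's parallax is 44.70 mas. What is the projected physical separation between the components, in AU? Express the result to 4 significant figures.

d = 1/p = 1/0.04470″ = 22.371 pc.
At distance d (pc), an angle of θ arcsec spans θ·d AU: s = 22.1 × 22.371 = 494.4 AU.

494.4 AU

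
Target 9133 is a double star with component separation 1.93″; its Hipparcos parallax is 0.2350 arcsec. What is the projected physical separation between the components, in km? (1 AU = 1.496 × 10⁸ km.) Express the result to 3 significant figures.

1.23 × 10^9 km

d = 1/p = 1/0.2350″ = 4.2553 pc.
At distance d (pc), an angle of θ arcsec spans θ·d AU: s = 1.93 × 4.2553 = 8.2127 AU.
= 8.2127 × 1.496 × 10⁸ km = 1.2286 × 10^9 km.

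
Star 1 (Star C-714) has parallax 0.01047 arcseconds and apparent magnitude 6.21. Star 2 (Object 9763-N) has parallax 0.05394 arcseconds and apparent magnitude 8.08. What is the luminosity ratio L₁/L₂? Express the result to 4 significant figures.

L₁/L₂ = 148.6

d₁ = 1/p₁ = 1/0.01047″ = 95.511 pc; d₂ = 1/p₂ = 1/0.05394″ = 18.539 pc.
M₁ = m₁ − 5 log₁₀ d₁ + 5 = 6.21 − 9.9003 + 5 = 1.3097.
M₂ = 8.08 − 6.3404 + 5 = 6.7396.
L₁/L₂ = 10^(0.4(M₂ − M₁)) = 10^(0.4 × 5.4299) = 10^2.17196 = 148.58.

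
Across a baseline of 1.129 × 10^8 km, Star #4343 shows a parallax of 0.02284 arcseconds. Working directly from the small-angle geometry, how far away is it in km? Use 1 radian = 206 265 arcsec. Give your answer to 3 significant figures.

1.02 × 10^15 km

θ = 0.02284″ = 0.02284/206265 = 1.1073 × 10^-7 rad.
d = B/θ = (1.129 × 10^8) / (1.1073 × 10^-7) = 1.0196 × 10^15 km.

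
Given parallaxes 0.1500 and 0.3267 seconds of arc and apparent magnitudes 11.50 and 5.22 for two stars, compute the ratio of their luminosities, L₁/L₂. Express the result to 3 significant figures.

d₁ = 1/p₁ = 1/0.1500″ = 6.6667 pc; d₂ = 1/p₂ = 1/0.3267″ = 3.0609 pc.
M₁ = m₁ − 5 log₁₀ d₁ + 5 = 11.50 − 4.1196 + 5 = 12.3804.
M₂ = 5.22 − 2.4292 + 5 = 7.7908.
L₁/L₂ = 10^(0.4(M₂ − M₁)) = 10^(0.4 × (-4.5896)) = 10^(-1.83584) = 0.014594.

L₁/L₂ = 0.0146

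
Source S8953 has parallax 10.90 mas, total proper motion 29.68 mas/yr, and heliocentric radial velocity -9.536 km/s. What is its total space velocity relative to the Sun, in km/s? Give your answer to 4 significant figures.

16.05 km/s

d = 1/p = 1/0.01090″ = 91.743 pc.
μ = 29.68 mas/yr = 0.02968 ″/yr.
v_t = 4.740 μ d = 4.740 × 0.02968 × 91.743 = 12.907 km/s.
v = √(v_r² + v_t²) = √((-9.536)² + 12.907²) = √257.526 = 16.048 km/s.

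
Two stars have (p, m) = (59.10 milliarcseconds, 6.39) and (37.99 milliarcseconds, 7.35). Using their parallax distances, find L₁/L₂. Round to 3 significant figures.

d₁ = 1/p₁ = 1/0.05910″ = 16.92 pc; d₂ = 1/p₂ = 1/0.03799″ = 26.323 pc.
M₁ = m₁ − 5 log₁₀ d₁ + 5 = 6.39 − 6.1420 + 5 = 5.2480.
M₂ = 7.35 − 7.1017 + 5 = 5.2483.
L₁/L₂ = 10^(0.4(M₂ − M₁)) = 10^(0.4 × 0.0003) = 10^0.00012 = 1.0003.

L₁/L₂ = 1.00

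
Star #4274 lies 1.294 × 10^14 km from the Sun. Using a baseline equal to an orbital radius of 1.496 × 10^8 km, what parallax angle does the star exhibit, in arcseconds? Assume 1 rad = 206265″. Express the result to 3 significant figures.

0.238 arcsec

θ ≈ B/d = (1.496 × 10^8) / (1.294 × 10^14) = 1.1561 × 10^-6 rad.
In arcseconds: 1.1561 × 10^-6 × 206265 = 0.23846″.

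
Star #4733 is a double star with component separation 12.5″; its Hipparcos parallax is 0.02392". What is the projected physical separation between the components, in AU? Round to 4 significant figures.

d = 1/p = 1/0.02392″ = 41.806 pc.
At distance d (pc), an angle of θ arcsec spans θ·d AU: s = 12.5 × 41.806 = 522.58 AU.

522.6 AU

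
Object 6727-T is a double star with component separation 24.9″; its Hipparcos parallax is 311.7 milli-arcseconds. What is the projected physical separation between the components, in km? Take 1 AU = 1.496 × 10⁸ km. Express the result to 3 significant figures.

1.20 × 10^10 km

d = 1/p = 1/0.3117″ = 3.2082 pc.
At distance d (pc), an angle of θ arcsec spans θ·d AU: s = 24.9 × 3.2082 = 79.884 AU.
= 79.884 × 1.496 × 10⁸ km = 1.1951 × 10^10 km.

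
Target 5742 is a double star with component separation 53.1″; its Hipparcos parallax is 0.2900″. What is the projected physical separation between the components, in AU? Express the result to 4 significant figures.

183.1 AU

d = 1/p = 1/0.2900″ = 3.4483 pc.
At distance d (pc), an angle of θ arcsec spans θ·d AU: s = 53.1 × 3.4483 = 183.1 AU.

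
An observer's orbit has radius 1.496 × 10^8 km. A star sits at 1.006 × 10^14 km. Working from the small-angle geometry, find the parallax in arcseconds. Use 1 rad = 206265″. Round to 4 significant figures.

θ ≈ B/d = (1.496 × 10^8) / (1.006 × 10^14) = 1.4871 × 10^-6 rad.
In arcseconds: 1.4871 × 10^-6 × 206265 = 0.30674″.

0.3067 arcsec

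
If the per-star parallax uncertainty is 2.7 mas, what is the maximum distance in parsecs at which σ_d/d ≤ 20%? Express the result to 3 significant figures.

σ_d/d = σ_p/p, so the condition is σ_p/p ≤ 0.20, i.e. p ≥ σ_p/0.20.
p_min = 2.7/0.20 = 13.5 mas = 0.0135 arcsec.
d_max = 1/p_min = 1/0.0135 = 74.074 pc.

74.1 pc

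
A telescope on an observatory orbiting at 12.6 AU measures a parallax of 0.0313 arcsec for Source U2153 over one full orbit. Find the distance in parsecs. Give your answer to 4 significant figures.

402.6 pc

With baseline B (in AU) and parallax p (in arcsec), d = B/p parsecs.
d = 12.6 / 0.0313 = 402.56 pc.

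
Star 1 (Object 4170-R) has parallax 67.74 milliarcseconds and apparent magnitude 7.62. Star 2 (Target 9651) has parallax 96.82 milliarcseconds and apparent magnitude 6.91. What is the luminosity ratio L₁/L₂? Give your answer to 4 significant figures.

L₁/L₂ = 1.062

d₁ = 1/p₁ = 1/0.06774″ = 14.762 pc; d₂ = 1/p₂ = 1/0.09682″ = 10.328 pc.
M₁ = m₁ − 5 log₁₀ d₁ + 5 = 7.62 − 5.8457 + 5 = 6.7743.
M₂ = 6.91 − 5.0701 + 5 = 6.8399.
L₁/L₂ = 10^(0.4(M₂ − M₁)) = 10^(0.4 × 0.0656) = 10^0.02624 = 1.0623.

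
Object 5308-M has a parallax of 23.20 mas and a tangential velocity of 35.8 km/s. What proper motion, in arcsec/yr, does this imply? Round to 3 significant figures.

d = 1/p = 1/0.02320″ = 43.103 pc.
μ = v_t / (4.74 d) = 35.8 / (4.74 × 43.103) = 35.8 / 204.31 = 0.17522 ″/yr.

0.175 arcsec/yr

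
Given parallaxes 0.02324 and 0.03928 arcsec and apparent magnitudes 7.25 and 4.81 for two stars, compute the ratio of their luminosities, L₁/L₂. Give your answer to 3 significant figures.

L₁/L₂ = 0.302

d₁ = 1/p₁ = 1/0.02324″ = 43.029 pc; d₂ = 1/p₂ = 1/0.03928″ = 25.458 pc.
M₁ = m₁ − 5 log₁₀ d₁ + 5 = 7.25 − 8.1688 + 5 = 4.0812.
M₂ = 4.81 − 7.0291 + 5 = 2.7809.
L₁/L₂ = 10^(0.4(M₂ − M₁)) = 10^(0.4 × (-1.3003)) = 10^(-0.52012) = 0.30191.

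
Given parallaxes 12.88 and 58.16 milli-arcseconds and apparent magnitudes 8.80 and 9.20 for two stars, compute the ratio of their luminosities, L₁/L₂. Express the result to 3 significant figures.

d₁ = 1/p₁ = 1/0.01288″ = 77.64 pc; d₂ = 1/p₂ = 1/0.05816″ = 17.194 pc.
M₁ = m₁ − 5 log₁₀ d₁ + 5 = 8.80 − 9.4504 + 5 = 4.3496.
M₂ = 9.20 − 6.1769 + 5 = 8.0231.
L₁/L₂ = 10^(0.4(M₂ − M₁)) = 10^(0.4 × 3.6735) = 10^1.46940 = 29.471.

L₁/L₂ = 29.5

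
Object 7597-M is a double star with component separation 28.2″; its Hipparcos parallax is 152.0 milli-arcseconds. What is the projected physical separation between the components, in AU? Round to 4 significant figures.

185.5 AU

d = 1/p = 1/0.1520″ = 6.5789 pc.
At distance d (pc), an angle of θ arcsec spans θ·d AU: s = 28.2 × 6.5789 = 185.52 AU.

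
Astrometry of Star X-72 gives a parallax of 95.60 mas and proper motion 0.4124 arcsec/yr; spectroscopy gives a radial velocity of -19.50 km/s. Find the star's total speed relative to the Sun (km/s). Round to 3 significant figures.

28.3 km/s

d = 1/p = 1/0.09560″ = 10.46 pc.
v_t = 4.740 μ d = 4.740 × 0.4124 × 10.46 = 20.447 km/s.
v = √(v_r² + v_t²) = √((-19.50)² + 20.447²) = √798.33 = 28.255 km/s.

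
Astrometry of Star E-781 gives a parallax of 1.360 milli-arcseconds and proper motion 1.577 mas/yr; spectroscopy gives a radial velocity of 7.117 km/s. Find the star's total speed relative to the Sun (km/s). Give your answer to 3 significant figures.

8.99 km/s

d = 1/p = 1/0.001360″ = 735.29 pc.
μ = 1.577 mas/yr = 0.001577 ″/yr.
v_t = 4.740 μ d = 4.740 × 0.001577 × 735.29 = 5.4963 km/s.
v = √(v_r² + v_t²) = √(7.117² + 5.4963²) = √80.861 = 8.9923 km/s.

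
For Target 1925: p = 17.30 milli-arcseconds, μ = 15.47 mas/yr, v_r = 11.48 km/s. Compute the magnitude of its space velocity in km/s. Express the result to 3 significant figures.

12.2 km/s

d = 1/p = 1/0.01730″ = 57.803 pc.
μ = 15.47 mas/yr = 0.01547 ″/yr.
v_t = 4.740 μ d = 4.740 × 0.01547 × 57.803 = 4.2386 km/s.
v = √(v_r² + v_t²) = √(11.48² + 4.2386²) = √149.756 = 12.237 km/s.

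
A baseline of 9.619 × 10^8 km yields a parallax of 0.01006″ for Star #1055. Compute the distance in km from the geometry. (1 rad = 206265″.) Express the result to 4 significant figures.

1.972 × 10^16 km

θ = 0.01006″ = 0.01006/206265 = 4.8772 × 10^-8 rad.
d = B/θ = (9.619 × 10^8) / (4.8772 × 10^-8) = 1.9722 × 10^16 km.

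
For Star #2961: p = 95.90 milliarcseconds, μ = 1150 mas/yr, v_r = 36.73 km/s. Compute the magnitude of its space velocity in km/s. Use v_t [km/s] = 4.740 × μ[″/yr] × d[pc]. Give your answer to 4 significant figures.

67.68 km/s

d = 1/p = 1/0.09590″ = 10.428 pc.
μ = 1150 mas/yr = 1.150 ″/yr.
v_t = 4.740 μ d = 4.740 × 1.150 × 10.428 = 56.843 km/s.
v = √(v_r² + v_t²) = √(36.73² + 56.843²) = √4580.22 = 67.677 km/s.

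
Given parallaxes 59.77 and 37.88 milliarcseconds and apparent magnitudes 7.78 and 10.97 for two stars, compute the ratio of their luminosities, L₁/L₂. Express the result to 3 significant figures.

d₁ = 1/p₁ = 1/0.05977″ = 16.731 pc; d₂ = 1/p₂ = 1/0.03788″ = 26.399 pc.
M₁ = m₁ − 5 log₁₀ d₁ + 5 = 7.78 − 6.1176 + 5 = 6.6624.
M₂ = 10.97 − 7.1079 + 5 = 8.8621.
L₁/L₂ = 10^(0.4(M₂ − M₁)) = 10^(0.4 × 2.1997) = 10^0.87988 = 7.5837.

L₁/L₂ = 7.58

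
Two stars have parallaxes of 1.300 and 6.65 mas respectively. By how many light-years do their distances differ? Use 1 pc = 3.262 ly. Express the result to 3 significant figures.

2020 ly

d_A = 1/0.001300″ = 769.23 pc; d_B = 1/0.006650″ = 150.38 pc.
|d_B − d_A| = |150.38 − 769.23| = 618.85 pc = 618.85 × 3.262 ly = 2018.7 ly.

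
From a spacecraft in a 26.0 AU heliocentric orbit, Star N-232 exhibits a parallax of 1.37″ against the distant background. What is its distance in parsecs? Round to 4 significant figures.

18.98 pc

With baseline B (in AU) and parallax p (in arcsec), d = B/p parsecs.
d = 26.0 / 1.37 = 18.978 pc.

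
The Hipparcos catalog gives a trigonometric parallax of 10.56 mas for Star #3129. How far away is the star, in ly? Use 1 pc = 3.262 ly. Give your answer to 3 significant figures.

309 ly

p = 10.56 mas = 0.01056 arcsec.
d = 1/p = 1/0.01056 = 94.697 pc.
In light-years: 94.697 × 3.262 = 308.9 ly.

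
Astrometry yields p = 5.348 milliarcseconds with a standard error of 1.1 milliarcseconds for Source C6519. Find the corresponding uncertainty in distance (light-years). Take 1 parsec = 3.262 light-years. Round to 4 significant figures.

125.5 ly

d = 1/p, so σ_d = σ_p / p².
σ_d = 0.00110 / (0.005348)² = 0.00110 / 0.000028601 = 38.46 pc = 38.46 × 3.262 ly = 125.46 ly.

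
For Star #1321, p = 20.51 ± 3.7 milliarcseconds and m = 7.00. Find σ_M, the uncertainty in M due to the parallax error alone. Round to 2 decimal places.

M = m − 5 log₁₀ d + 5 = m + 5 log₁₀ p + 5, so ∂M/∂p = 5/(p ln 10).
σ_M = (5/ln 10) · (σ_p/p) = 2.1715 × 3.7/20.51 = 2.1715 × 0.1804 = 0.39174.

σ_M = 0.39 mag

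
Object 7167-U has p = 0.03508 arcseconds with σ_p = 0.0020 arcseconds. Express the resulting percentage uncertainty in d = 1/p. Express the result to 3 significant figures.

For d = 1/p, |σ_d/d| = |σ_p/p|.
σ_p/p = 0.0020 / 0.03508 = 0.057013 = 5.7013%.

5.70%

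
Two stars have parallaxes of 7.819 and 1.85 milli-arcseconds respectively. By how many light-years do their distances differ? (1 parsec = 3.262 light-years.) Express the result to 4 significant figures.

1346 ly

d_A = 1/0.007819″ = 127.89 pc; d_B = 1/0.001850″ = 540.54 pc.
|d_B − d_A| = |540.54 − 127.89| = 412.65 pc = 412.65 × 3.262 ly = 1346.1 ly.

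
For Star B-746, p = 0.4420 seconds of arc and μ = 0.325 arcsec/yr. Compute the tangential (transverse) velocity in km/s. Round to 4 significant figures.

3.485 km/s

d = 1/p = 1/0.4420″ = 2.2624 pc.
v_t = 4.74 × μ × d = 4.74 × 0.325 × 2.2624 = 3.4852 km/s.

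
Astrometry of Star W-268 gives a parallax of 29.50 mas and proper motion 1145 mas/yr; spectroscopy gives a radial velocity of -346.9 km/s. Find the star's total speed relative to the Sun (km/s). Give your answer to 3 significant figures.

d = 1/p = 1/0.02950″ = 33.898 pc.
μ = 1145 mas/yr = 1.145 ″/yr.
v_t = 4.740 μ d = 4.740 × 1.145 × 33.898 = 183.97 km/s.
v = √(v_r² + v_t²) = √((-346.9)² + 183.97²) = √154185 = 392.66 km/s.

393 km/s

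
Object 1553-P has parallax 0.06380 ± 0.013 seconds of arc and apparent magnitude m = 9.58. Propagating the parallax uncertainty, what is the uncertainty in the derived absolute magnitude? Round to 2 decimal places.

M = m − 5 log₁₀ d + 5 = m + 5 log₁₀ p + 5, so ∂M/∂p = 5/(p ln 10).
σ_M = (5/ln 10) · (σ_p/p) = 2.1715 × 0.013/0.06380 = 2.1715 × 0.20376 = 0.44246.

σ_M = 0.44 mag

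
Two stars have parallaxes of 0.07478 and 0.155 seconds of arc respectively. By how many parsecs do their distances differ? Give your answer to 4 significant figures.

6.921 pc

d_A = 1/0.07478″ = 13.373 pc; d_B = 1/0.1550″ = 6.4516 pc.
|d_B − d_A| = |6.4516 − 13.373| = 6.9214 pc.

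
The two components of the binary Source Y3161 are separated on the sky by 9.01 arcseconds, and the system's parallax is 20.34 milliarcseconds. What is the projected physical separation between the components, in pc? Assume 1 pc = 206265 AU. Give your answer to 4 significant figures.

0.002148 pc

d = 1/p = 1/0.02034″ = 49.164 pc.
At distance d (pc), an angle of θ arcsec spans θ·d AU: s = 9.01 × 49.164 = 442.97 AU.
= 442.97 / 206265 = 0.0021476 pc.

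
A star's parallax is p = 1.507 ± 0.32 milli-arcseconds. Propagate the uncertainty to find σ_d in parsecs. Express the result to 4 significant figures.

d = 1/p, so σ_d = σ_p / p².
σ_d = 0.000320 / (0.001507)² = 0.000320 / 0.000002271 = 140.91 pc.

140.9 pc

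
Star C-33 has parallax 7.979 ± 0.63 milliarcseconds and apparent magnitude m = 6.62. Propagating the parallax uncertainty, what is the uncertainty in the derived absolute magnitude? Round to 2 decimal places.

M = m − 5 log₁₀ d + 5 = m + 5 log₁₀ p + 5, so ∂M/∂p = 5/(p ln 10).
σ_M = (5/ln 10) · (σ_p/p) = 2.1715 × 0.63/7.979 = 2.1715 × 0.078957 = 0.17146.

σ_M = 0.17 mag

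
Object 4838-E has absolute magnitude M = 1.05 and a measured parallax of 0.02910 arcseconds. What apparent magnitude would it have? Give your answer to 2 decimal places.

m = 3.73

d = 1/p = 1/0.02910″ = 34.364 pc.
m − M = 5 log₁₀ d − 5 = 5 log₁₀(34.364) − 5 = 7.6805 − 5 = 2.6805.
m = M + (m − M) = 1.05 + 2.6805 = 3.73.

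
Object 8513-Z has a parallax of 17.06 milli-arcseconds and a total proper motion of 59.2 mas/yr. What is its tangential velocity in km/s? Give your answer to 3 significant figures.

d = 1/p = 1/0.01706″ = 58.617 pc.
μ = 59.2 mas/yr = 0.0592 ″/yr.
v_t = 4.74 × μ × d = 4.74 × 0.0592 × 58.617 = 16.448 km/s.

16.4 km/s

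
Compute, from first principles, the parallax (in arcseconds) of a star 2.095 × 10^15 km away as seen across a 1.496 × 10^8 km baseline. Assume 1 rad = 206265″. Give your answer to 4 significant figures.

θ ≈ B/d = (1.496 × 10^8) / (2.095 × 10^15) = 7.1408 × 10^-8 rad.
In arcseconds: 7.1408 × 10^-8 × 206265 = 0.014729″.

0.01473 arcsec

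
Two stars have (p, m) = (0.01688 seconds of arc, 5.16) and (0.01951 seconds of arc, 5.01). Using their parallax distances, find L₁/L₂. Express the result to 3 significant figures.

d₁ = 1/p₁ = 1/0.01688″ = 59.242 pc; d₂ = 1/p₂ = 1/0.01951″ = 51.256 pc.
M₁ = m₁ − 5 log₁₀ d₁ + 5 = 5.16 − 8.8631 + 5 = 1.2969.
M₂ = 5.01 − 8.5487 + 5 = 1.4613.
L₁/L₂ = 10^(0.4(M₂ − M₁)) = 10^(0.4 × 0.1644) = 10^0.06576 = 1.1635.

L₁/L₂ = 1.16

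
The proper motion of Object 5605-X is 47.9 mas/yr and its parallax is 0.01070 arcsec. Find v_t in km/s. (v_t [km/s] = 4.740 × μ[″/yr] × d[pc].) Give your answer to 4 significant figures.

21.22 km/s

d = 1/p = 1/0.01070″ = 93.458 pc.
μ = 47.9 mas/yr = 0.0479 ″/yr.
v_t = 4.74 × μ × d = 4.74 × 0.0479 × 93.458 = 21.219 km/s.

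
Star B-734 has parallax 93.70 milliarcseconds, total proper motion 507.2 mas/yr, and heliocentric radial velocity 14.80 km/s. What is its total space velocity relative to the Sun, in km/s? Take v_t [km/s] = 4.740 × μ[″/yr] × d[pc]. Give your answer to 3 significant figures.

d = 1/p = 1/0.09370″ = 10.672 pc.
μ = 507.2 mas/yr = 0.5072 ″/yr.
v_t = 4.740 μ d = 4.740 × 0.5072 × 10.672 = 25.657 km/s.
v = √(v_r² + v_t²) = √(14.80² + 25.657²) = √877.322 = 29.62 km/s.

29.6 km/s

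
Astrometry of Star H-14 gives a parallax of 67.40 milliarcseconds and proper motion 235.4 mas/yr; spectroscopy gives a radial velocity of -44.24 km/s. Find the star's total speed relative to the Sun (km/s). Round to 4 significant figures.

47.24 km/s

d = 1/p = 1/0.06740″ = 14.837 pc.
μ = 235.4 mas/yr = 0.2354 ″/yr.
v_t = 4.740 μ d = 4.740 × 0.2354 × 14.837 = 16.555 km/s.
v = √(v_r² + v_t²) = √((-44.24)² + 16.555²) = √2231.25 = 47.236 km/s.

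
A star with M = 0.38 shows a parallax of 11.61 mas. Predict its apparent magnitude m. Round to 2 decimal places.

d = 1/p = 1/0.01161″ = 86.133 pc.
m − M = 5 log₁₀ d − 5 = 5 log₁₀(86.133) − 5 = 9.6758 − 5 = 4.6758.
m = M + (m − M) = 0.38 + 4.6758 = 5.06.

m = 5.06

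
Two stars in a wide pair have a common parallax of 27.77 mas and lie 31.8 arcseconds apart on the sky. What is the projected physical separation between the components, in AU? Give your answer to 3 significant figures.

d = 1/p = 1/0.02777″ = 36.01 pc.
At distance d (pc), an angle of θ arcsec spans θ·d AU: s = 31.8 × 36.01 = 1145.1 AU.

1150 AU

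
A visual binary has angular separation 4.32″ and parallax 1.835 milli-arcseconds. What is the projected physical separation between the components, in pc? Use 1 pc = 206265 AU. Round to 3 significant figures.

d = 1/p = 1/0.001835″ = 544.96 pc.
At distance d (pc), an angle of θ arcsec spans θ·d AU: s = 4.32 × 544.96 = 2354.2 AU.
= 2354.2 / 206265 = 0.011413 pc.

0.0114 pc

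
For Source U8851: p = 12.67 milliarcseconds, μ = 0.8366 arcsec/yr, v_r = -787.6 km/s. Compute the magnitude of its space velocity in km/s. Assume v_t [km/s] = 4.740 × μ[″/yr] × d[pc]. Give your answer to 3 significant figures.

d = 1/p = 1/0.01267″ = 78.927 pc.
v_t = 4.740 μ d = 4.740 × 0.8366 × 78.927 = 312.98 km/s.
v = √(v_r² + v_t²) = √((-787.6)² + 312.98²) = √718270 = 847.51 km/s.

848 km/s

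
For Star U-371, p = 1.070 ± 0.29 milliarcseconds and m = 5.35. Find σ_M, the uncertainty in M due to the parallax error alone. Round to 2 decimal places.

σ_M = 0.59 mag

M = m − 5 log₁₀ d + 5 = m + 5 log₁₀ p + 5, so ∂M/∂p = 5/(p ln 10).
σ_M = (5/ln 10) · (σ_p/p) = 2.1715 × 0.29/1.070 = 2.1715 × 0.27103 = 0.58854.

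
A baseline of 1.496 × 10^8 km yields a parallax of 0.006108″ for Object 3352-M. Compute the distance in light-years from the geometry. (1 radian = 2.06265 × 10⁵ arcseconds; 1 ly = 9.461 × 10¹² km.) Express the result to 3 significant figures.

534 ly

θ = 0.006108″ = 0.006108/206265 = 2.9612 × 10^-8 rad.
d = B/θ = (1.496 × 10^8) / (2.9612 × 10^-8) = 5.0520 × 10^15 km = (5.0520 × 10^15) / (9.461 × 10^12) ly = 533.98 ly.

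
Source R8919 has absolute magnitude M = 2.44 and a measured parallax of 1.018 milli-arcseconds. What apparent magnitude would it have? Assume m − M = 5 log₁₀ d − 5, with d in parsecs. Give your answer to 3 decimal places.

d = 1/p = 1/0.001018″ = 982.32 pc.
m − M = 5 log₁₀ d − 5 = 5 log₁₀(982.32) − 5 = 14.9613 − 5 = 9.9613.
m = M + (m − M) = 2.44 + 9.9613 = 12.401.

m = 12.401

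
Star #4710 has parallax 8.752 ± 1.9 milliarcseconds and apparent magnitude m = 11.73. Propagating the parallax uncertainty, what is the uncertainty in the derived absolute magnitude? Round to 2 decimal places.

M = m − 5 log₁₀ d + 5 = m + 5 log₁₀ p + 5, so ∂M/∂p = 5/(p ln 10).
σ_M = (5/ln 10) · (σ_p/p) = 2.1715 × 1.9/8.752 = 2.1715 × 0.21709 = 0.47141.

σ_M = 0.47 mag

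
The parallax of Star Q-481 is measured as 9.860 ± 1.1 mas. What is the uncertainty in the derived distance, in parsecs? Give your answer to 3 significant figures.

11.3 pc

d = 1/p, so σ_d = σ_p / p².
σ_d = 0.00110 / (0.009860)² = 0.00110 / 0.00009722 = 11.315 pc.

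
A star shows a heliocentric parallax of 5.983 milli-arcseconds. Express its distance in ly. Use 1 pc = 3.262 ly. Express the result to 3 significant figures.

545 ly

p = 5.983 milli-arcseconds = 0.005983 arcsec.
d = 1/p = 1/0.005983 = 167.14 pc.
In light-years: 167.14 × 3.262 = 545.21 ly.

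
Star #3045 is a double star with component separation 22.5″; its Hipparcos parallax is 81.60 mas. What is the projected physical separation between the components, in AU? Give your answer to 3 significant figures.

276 AU

d = 1/p = 1/0.08160″ = 12.255 pc.
At distance d (pc), an angle of θ arcsec spans θ·d AU: s = 22.5 × 12.255 = 275.74 AU.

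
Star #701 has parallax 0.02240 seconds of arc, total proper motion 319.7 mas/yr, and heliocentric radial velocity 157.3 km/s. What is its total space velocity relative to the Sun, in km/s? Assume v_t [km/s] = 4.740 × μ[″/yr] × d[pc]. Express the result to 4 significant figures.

171.2 km/s

d = 1/p = 1/0.02240″ = 44.643 pc.
μ = 319.7 mas/yr = 0.3197 ″/yr.
v_t = 4.740 μ d = 4.740 × 0.3197 × 44.643 = 67.651 km/s.
v = √(v_r² + v_t²) = √(157.3² + 67.651²) = √29319.9 = 171.23 km/s.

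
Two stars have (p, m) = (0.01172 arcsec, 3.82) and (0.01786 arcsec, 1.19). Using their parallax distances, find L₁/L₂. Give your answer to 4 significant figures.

L₁/L₂ = 0.2060

d₁ = 1/p₁ = 1/0.01172″ = 85.324 pc; d₂ = 1/p₂ = 1/0.01786″ = 55.991 pc.
M₁ = m₁ − 5 log₁₀ d₁ + 5 = 3.82 − 9.6554 + 5 = -0.8354.
M₂ = 1.19 − 8.7406 + 5 = -2.5506.
L₁/L₂ = 10^(0.4(M₂ − M₁)) = 10^(0.4 × (-1.7152)) = 10^(-0.68608) = 0.20603.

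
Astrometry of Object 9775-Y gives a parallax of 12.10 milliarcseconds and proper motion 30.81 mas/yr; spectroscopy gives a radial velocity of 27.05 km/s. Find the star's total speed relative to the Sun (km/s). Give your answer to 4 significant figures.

d = 1/p = 1/0.01210″ = 82.645 pc.
μ = 30.81 mas/yr = 0.03081 ″/yr.
v_t = 4.740 μ d = 4.740 × 0.03081 × 82.645 = 12.069 km/s.
v = √(v_r² + v_t²) = √(27.05² + 12.069²) = √877.363 = 29.62 km/s.

29.62 km/s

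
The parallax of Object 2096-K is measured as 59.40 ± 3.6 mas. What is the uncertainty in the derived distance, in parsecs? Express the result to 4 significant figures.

1.020 pc

d = 1/p, so σ_d = σ_p / p².
σ_d = 0.00360 / (0.05940)² = 0.00360 / 0.0035284 = 1.0203 pc.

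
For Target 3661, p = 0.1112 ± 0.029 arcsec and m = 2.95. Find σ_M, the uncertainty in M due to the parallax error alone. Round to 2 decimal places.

M = m − 5 log₁₀ d + 5 = m + 5 log₁₀ p + 5, so ∂M/∂p = 5/(p ln 10).
σ_M = (5/ln 10) · (σ_p/p) = 2.1715 × 0.029/0.1112 = 2.1715 × 0.26079 = 0.56631.

σ_M = 0.57 mag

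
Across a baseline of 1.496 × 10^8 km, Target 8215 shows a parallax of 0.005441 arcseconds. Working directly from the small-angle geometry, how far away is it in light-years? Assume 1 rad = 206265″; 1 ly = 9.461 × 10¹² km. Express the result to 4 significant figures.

θ = 0.005441″ = 0.005441/206265 = 2.6379 × 10^-8 rad.
d = B/θ = (1.496 × 10^8) / (2.6379 × 10^-8) = 5.6712 × 10^15 km = (5.6712 × 10^15) / (9.461 × 10^12) ly = 599.43 ly.

599.4 ly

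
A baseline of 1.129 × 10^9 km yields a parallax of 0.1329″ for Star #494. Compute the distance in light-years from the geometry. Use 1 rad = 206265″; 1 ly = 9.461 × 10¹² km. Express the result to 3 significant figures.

185 ly

θ = 0.1329″ = 0.1329/206265 = 6.4432 × 10^-7 rad.
d = B/θ = (1.129 × 10^9) / (6.4432 × 10^-7) = 1.7522 × 10^15 km = (1.7522 × 10^15) / (9.461 × 10^12) ly = 185.2 ly.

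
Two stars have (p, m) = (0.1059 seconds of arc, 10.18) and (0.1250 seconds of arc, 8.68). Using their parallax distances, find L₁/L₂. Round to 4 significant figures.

d₁ = 1/p₁ = 1/0.1059″ = 9.4429 pc; d₂ = 1/p₂ = 1/0.1250″ = 8 pc.
M₁ = m₁ − 5 log₁₀ d₁ + 5 = 10.18 − 4.8755 + 5 = 10.3045.
M₂ = 8.68 − 4.5154 + 5 = 9.1646.
L₁/L₂ = 10^(0.4(M₂ − M₁)) = 10^(0.4 × (-1.1399)) = 10^(-0.45596) = 0.34998.

L₁/L₂ = 0.3500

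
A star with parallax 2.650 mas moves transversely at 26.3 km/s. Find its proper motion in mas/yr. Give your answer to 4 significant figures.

d = 1/p = 1/0.002650″ = 377.36 pc.
μ = v_t / (4.74 d) = 26.3 / (4.74 × 377.36) = 26.3 / 1788.7 = 0.014703 ″/yr = 14.703 mas/yr.

14.70 mas/yr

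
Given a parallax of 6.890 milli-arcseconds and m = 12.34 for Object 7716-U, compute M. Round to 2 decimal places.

d = 1/p = 1/0.006890″ = 145.14 pc.
m − M = 5 log₁₀(145.14) − 5 = 10.8089 − 5 = 5.8089.
M = m − (m − M) = 12.34 − 5.8089 = 6.53.

M = 6.53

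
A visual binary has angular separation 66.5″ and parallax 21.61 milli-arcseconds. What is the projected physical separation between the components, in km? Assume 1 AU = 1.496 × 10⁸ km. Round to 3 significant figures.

d = 1/p = 1/0.02161″ = 46.275 pc.
At distance d (pc), an angle of θ arcsec spans θ·d AU: s = 66.5 × 46.275 = 3077.3 AU.
= 3077.3 × 1.496 × 10⁸ km = 4.6036 × 10^11 km.

4.60 × 10^11 km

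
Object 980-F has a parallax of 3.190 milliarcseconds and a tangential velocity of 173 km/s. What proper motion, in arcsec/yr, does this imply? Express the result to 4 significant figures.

0.1164 arcsec/yr

d = 1/p = 1/0.003190″ = 313.48 pc.
μ = v_t / (4.74 d) = 173 / (4.74 × 313.48) = 173 / 1485.9 = 0.11643 ″/yr.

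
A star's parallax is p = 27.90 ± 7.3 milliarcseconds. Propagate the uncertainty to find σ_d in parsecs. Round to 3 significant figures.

d = 1/p, so σ_d = σ_p / p².
σ_d = 0.00730 / (0.02790)² = 0.00730 / 0.00077841 = 9.3781 pc.

9.38 pc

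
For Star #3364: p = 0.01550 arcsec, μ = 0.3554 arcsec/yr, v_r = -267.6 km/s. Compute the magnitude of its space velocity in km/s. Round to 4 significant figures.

288.8 km/s

d = 1/p = 1/0.01550″ = 64.516 pc.
v_t = 4.740 μ d = 4.740 × 0.3554 × 64.516 = 108.68 km/s.
v = √(v_r² + v_t²) = √((-267.6)² + 108.68²) = √83421.1 = 288.83 km/s.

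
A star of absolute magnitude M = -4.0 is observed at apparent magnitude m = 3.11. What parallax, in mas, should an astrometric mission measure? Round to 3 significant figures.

3.78 mas

m − M = 3.11 − (-4.0) = 7.11.
d = 10^((m−M)/5 + 1) = 10^2.422 = 264.24 pc.
p = 1/d = 1/264.24 = 0.0037844 arcsec = 3.7844 mas.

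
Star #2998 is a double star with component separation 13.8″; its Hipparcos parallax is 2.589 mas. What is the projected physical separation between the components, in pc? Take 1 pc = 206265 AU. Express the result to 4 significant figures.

0.02584 pc

d = 1/p = 1/0.002589″ = 386.25 pc.
At distance d (pc), an angle of θ arcsec spans θ·d AU: s = 13.8 × 386.25 = 5330.3 AU.
= 5330.3 / 206265 = 0.025842 pc.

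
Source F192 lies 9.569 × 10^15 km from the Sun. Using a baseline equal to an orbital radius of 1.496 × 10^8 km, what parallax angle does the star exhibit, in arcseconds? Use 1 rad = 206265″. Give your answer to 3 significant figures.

0.00322 arcsec

θ ≈ B/d = (1.496 × 10^8) / (9.569 × 10^15) = 1.5634 × 10^-8 rad.
In arcseconds: 1.5634 × 10^-8 × 206265 = 0.0032247″.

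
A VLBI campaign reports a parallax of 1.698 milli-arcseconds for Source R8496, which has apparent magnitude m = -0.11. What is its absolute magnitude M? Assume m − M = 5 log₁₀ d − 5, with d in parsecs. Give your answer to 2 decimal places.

M = -8.96

d = 1/p = 1/0.001698″ = 588.93 pc.
m − M = 5 log₁₀(588.93) − 5 = 13.8503 − 5 = 8.8503.
M = m − (m − M) = -0.11 − 8.8503 = -8.96.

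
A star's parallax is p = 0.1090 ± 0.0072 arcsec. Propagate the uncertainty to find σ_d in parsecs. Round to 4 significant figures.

0.6060 pc

d = 1/p, so σ_d = σ_p / p².
σ_d = 0.00720 / (0.1090)² = 0.00720 / 0.011881 = 0.60601 pc.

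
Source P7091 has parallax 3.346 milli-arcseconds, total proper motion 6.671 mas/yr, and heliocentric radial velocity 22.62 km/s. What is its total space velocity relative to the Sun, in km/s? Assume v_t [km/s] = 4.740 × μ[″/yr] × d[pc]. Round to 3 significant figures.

24.5 km/s

d = 1/p = 1/0.003346″ = 298.86 pc.
μ = 6.671 mas/yr = 0.006671 ″/yr.
v_t = 4.740 μ d = 4.740 × 0.006671 × 298.86 = 9.4501 km/s.
v = √(v_r² + v_t²) = √(22.62² + 9.4501²) = √600.969 = 24.515 km/s.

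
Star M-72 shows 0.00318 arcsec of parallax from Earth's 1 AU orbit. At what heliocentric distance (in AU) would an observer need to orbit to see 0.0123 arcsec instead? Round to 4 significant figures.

3.868 AU

Parallax scales linearly with baseline: p ∝ B, so B = p_target / p_Earth × 1 AU.
B = 0.0123 / 0.00318 = 3.8679 AU.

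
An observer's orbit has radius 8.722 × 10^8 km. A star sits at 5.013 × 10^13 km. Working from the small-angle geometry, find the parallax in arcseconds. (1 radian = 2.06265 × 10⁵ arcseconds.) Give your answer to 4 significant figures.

θ ≈ B/d = (8.722 × 10^8) / (5.013 × 10^13) = 1.7399 × 10^-5 rad.
In arcseconds: 1.7399 × 10^-5 × 206265 = 3.5888″.

3.589 arcsec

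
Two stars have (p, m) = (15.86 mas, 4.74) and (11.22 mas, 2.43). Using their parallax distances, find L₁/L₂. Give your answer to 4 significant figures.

L₁/L₂ = 0.05962

d₁ = 1/p₁ = 1/0.01586″ = 63.052 pc; d₂ = 1/p₂ = 1/0.01122″ = 89.127 pc.
M₁ = m₁ − 5 log₁₀ d₁ + 5 = 4.74 − 8.9985 + 5 = 0.7415.
M₂ = 2.43 − 9.7500 + 5 = -2.3200.
L₁/L₂ = 10^(0.4(M₂ − M₁)) = 10^(0.4 × (-3.0615)) = 10^(-1.22460) = 0.059621.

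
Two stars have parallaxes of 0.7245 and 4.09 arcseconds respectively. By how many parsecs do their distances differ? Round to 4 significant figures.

d_A = 1/0.7245″ = 1.3803 pc; d_B = 1/4.090″ = 0.2445 pc.
|d_B − d_A| = |0.2445 − 1.3803| = 1.1358 pc.

1.136 pc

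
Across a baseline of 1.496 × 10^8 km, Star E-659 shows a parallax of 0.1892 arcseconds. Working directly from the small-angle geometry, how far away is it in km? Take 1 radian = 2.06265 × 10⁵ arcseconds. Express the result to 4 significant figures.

θ = 0.1892″ = 0.1892/206265 = 9.1727 × 10^-7 rad.
d = B/θ = (1.496 × 10^8) / (9.1727 × 10^-7) = 1.6309 × 10^14 km.

1.631 × 10^14 km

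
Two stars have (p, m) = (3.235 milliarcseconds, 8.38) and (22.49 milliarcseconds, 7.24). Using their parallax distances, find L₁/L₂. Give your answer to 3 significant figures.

d₁ = 1/p₁ = 1/0.003235″ = 309.12 pc; d₂ = 1/p₂ = 1/0.02249″ = 44.464 pc.
M₁ = m₁ − 5 log₁₀ d₁ + 5 = 8.38 − 12.4506 + 5 = 0.9294.
M₂ = 7.24 − 8.2400 + 5 = 4.0000.
L₁/L₂ = 10^(0.4(M₂ − M₁)) = 10^(0.4 × 3.0706) = 10^1.22824 = 16.914.

L₁/L₂ = 16.9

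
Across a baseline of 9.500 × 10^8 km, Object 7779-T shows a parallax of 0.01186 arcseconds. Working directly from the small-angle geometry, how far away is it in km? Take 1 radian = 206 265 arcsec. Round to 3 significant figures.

1.65 × 10^16 km

θ = 0.01186″ = 0.01186/206265 = 5.7499 × 10^-8 rad.
d = B/θ = (9.500 × 10^8) / (5.7499 × 10^-8) = 1.6522 × 10^16 km.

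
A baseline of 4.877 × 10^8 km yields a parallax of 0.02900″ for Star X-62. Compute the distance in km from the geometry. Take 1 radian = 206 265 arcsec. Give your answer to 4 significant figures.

3.469 × 10^15 km

θ = 0.02900″ = 0.02900/206265 = 1.4060 × 10^-7 rad.
d = B/θ = (4.877 × 10^8) / (1.4060 × 10^-7) = 3.4687 × 10^15 km.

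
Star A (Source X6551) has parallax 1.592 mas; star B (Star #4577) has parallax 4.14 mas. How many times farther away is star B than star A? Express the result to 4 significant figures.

Since d = 1/p, d_B/d_A = p_A/p_B.
= 1.592 / 4.14 = 0.38454.

0.3845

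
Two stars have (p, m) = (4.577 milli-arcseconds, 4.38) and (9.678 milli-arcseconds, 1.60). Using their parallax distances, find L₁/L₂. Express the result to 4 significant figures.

L₁/L₂ = 0.3455

d₁ = 1/p₁ = 1/0.004577″ = 218.48 pc; d₂ = 1/p₂ = 1/0.009678″ = 103.33 pc.
M₁ = m₁ − 5 log₁₀ d₁ + 5 = 4.38 − 11.6971 + 5 = -2.3171.
M₂ = 1.60 − 10.0711 + 5 = -3.4711.
L₁/L₂ = 10^(0.4(M₂ − M₁)) = 10^(0.4 × (-1.1540)) = 10^(-0.46160) = 0.34546.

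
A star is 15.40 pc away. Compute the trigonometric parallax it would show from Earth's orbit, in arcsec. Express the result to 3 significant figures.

p = 1/d = 1/15.4 = 0.064935 arcsec.

0.0649 arcsec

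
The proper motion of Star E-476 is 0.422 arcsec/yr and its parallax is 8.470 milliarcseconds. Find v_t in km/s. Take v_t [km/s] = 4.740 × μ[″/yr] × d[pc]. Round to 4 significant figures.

236.2 km/s

d = 1/p = 1/0.008470″ = 118.06 pc.
v_t = 4.74 × μ × d = 4.74 × 0.422 × 118.06 = 236.15 km/s.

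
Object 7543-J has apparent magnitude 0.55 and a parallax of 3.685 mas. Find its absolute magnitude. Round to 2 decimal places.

d = 1/p = 1/0.003685″ = 271.37 pc.
m − M = 5 log₁₀(271.37) − 5 = 12.1678 − 5 = 7.1678.
M = m − (m − M) = 0.55 − 7.1678 = -6.62.

M = -6.62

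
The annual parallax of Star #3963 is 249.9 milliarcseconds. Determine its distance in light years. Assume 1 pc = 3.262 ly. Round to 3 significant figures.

p = 249.9 milliarcseconds = 0.2499 arcsec.
d = 1/p = 1/0.2499 = 4.0016 pc.
In light-years: 4.0016 × 3.262 = 13.053 ly.

13.1 light years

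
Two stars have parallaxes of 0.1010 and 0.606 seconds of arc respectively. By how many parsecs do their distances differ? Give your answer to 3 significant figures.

8.25 pc

d_A = 1/0.1010″ = 9.901 pc; d_B = 1/0.6060″ = 1.6502 pc.
|d_B − d_A| = |1.6502 − 9.901| = 8.2508 pc.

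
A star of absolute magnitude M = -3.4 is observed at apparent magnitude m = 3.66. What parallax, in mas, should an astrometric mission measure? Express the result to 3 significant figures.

m − M = 3.66 − (-3.4) = 7.06.
d = 10^((m−M)/5 + 1) = 10^2.412 = 258.23 pc.
p = 1/d = 1/258.23 = 0.0038725 arcsec = 3.8725 mas.

3.87 mas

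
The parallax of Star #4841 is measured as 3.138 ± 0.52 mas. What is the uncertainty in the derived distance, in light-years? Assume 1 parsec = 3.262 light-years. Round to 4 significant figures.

172.3 ly

d = 1/p, so σ_d = σ_p / p².
σ_d = 0.000520 / (0.003138)² = 0.000520 / 0.000009847 = 52.808 pc = 52.808 × 3.262 ly = 172.26 ly.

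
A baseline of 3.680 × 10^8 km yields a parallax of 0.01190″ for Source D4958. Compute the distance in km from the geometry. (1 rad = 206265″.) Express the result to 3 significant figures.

6.38 × 10^15 km

θ = 0.01190″ = 0.01190/206265 = 5.7693 × 10^-8 rad.
d = B/θ = (3.680 × 10^8) / (5.7693 × 10^-8) = 6.3786 × 10^15 km.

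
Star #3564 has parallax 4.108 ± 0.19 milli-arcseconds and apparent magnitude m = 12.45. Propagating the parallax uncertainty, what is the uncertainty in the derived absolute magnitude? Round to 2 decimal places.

M = m − 5 log₁₀ d + 5 = m + 5 log₁₀ p + 5, so ∂M/∂p = 5/(p ln 10).
σ_M = (5/ln 10) · (σ_p/p) = 2.1715 × 0.19/4.108 = 2.1715 × 0.046251 = 0.10043.

σ_M = 0.10 mag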